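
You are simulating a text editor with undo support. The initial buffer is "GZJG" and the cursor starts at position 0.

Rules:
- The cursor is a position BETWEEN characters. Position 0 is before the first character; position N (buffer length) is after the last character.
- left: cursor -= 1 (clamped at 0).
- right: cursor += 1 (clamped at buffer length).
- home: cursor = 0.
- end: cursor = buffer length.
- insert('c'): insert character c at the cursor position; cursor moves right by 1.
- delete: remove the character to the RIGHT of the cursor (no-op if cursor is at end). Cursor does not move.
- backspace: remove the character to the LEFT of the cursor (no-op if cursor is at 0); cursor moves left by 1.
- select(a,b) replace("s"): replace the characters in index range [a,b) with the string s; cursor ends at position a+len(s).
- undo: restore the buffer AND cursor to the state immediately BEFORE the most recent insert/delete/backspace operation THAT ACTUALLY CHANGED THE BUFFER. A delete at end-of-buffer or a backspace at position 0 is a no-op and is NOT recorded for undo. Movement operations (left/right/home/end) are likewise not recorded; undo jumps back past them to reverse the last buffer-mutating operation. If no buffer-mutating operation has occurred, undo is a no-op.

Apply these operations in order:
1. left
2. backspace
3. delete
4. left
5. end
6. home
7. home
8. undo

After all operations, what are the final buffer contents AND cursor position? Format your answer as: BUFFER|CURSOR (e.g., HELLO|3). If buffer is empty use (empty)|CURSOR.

Answer: GZJG|0

Derivation:
After op 1 (left): buf='GZJG' cursor=0
After op 2 (backspace): buf='GZJG' cursor=0
After op 3 (delete): buf='ZJG' cursor=0
After op 4 (left): buf='ZJG' cursor=0
After op 5 (end): buf='ZJG' cursor=3
After op 6 (home): buf='ZJG' cursor=0
After op 7 (home): buf='ZJG' cursor=0
After op 8 (undo): buf='GZJG' cursor=0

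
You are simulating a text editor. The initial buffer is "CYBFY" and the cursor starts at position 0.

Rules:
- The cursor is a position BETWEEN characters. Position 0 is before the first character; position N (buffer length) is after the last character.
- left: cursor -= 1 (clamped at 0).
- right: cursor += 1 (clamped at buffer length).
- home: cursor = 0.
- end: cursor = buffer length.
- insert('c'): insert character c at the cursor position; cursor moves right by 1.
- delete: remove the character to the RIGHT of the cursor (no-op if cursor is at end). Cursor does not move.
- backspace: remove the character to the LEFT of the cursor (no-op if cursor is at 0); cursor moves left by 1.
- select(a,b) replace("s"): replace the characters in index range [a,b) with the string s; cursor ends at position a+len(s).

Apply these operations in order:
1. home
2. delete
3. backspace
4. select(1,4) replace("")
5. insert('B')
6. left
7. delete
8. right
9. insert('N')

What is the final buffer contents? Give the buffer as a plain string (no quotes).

Answer: YN

Derivation:
After op 1 (home): buf='CYBFY' cursor=0
After op 2 (delete): buf='YBFY' cursor=0
After op 3 (backspace): buf='YBFY' cursor=0
After op 4 (select(1,4) replace("")): buf='Y' cursor=1
After op 5 (insert('B')): buf='YB' cursor=2
After op 6 (left): buf='YB' cursor=1
After op 7 (delete): buf='Y' cursor=1
After op 8 (right): buf='Y' cursor=1
After op 9 (insert('N')): buf='YN' cursor=2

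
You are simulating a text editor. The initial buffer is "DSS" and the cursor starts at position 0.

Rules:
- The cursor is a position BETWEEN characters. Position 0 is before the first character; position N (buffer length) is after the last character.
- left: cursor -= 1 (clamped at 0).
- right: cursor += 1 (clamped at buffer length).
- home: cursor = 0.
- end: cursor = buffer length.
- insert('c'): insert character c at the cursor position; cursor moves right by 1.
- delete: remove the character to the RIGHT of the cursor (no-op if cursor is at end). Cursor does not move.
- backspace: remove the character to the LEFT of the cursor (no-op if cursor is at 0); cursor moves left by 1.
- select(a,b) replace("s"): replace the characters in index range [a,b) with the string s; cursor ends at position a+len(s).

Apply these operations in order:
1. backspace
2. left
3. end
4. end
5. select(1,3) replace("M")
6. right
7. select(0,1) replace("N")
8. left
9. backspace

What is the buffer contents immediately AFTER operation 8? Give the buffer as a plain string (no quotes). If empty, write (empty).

After op 1 (backspace): buf='DSS' cursor=0
After op 2 (left): buf='DSS' cursor=0
After op 3 (end): buf='DSS' cursor=3
After op 4 (end): buf='DSS' cursor=3
After op 5 (select(1,3) replace("M")): buf='DM' cursor=2
After op 6 (right): buf='DM' cursor=2
After op 7 (select(0,1) replace("N")): buf='NM' cursor=1
After op 8 (left): buf='NM' cursor=0

Answer: NM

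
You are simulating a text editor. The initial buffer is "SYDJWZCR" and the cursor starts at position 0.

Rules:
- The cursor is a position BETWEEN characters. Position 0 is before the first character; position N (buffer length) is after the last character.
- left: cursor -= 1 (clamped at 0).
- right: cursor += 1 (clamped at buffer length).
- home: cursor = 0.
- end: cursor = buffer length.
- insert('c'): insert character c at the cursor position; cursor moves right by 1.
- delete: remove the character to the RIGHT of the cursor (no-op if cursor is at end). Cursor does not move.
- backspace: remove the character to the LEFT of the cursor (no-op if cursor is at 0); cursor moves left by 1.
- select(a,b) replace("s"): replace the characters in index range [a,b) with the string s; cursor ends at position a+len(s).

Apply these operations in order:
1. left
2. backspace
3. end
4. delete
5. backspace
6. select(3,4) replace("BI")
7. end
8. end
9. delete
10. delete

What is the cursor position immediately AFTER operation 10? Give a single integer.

After op 1 (left): buf='SYDJWZCR' cursor=0
After op 2 (backspace): buf='SYDJWZCR' cursor=0
After op 3 (end): buf='SYDJWZCR' cursor=8
After op 4 (delete): buf='SYDJWZCR' cursor=8
After op 5 (backspace): buf='SYDJWZC' cursor=7
After op 6 (select(3,4) replace("BI")): buf='SYDBIWZC' cursor=5
After op 7 (end): buf='SYDBIWZC' cursor=8
After op 8 (end): buf='SYDBIWZC' cursor=8
After op 9 (delete): buf='SYDBIWZC' cursor=8
After op 10 (delete): buf='SYDBIWZC' cursor=8

Answer: 8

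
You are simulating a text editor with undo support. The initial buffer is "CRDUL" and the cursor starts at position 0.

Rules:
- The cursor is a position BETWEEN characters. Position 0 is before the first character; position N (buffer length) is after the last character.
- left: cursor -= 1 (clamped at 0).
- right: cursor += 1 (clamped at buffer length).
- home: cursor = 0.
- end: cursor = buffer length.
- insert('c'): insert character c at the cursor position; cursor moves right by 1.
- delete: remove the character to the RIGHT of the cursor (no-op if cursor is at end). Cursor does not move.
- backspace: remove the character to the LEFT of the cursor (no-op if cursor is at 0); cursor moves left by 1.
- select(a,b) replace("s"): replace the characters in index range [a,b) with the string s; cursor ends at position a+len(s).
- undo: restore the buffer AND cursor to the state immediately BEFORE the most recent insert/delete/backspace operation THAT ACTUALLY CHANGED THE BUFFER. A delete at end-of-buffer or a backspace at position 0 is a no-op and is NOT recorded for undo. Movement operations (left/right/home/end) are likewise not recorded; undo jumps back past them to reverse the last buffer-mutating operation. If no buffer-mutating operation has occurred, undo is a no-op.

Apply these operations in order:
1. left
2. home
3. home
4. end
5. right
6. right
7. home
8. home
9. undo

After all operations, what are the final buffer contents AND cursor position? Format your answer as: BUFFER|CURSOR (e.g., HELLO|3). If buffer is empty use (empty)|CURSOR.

After op 1 (left): buf='CRDUL' cursor=0
After op 2 (home): buf='CRDUL' cursor=0
After op 3 (home): buf='CRDUL' cursor=0
After op 4 (end): buf='CRDUL' cursor=5
After op 5 (right): buf='CRDUL' cursor=5
After op 6 (right): buf='CRDUL' cursor=5
After op 7 (home): buf='CRDUL' cursor=0
After op 8 (home): buf='CRDUL' cursor=0
After op 9 (undo): buf='CRDUL' cursor=0

Answer: CRDUL|0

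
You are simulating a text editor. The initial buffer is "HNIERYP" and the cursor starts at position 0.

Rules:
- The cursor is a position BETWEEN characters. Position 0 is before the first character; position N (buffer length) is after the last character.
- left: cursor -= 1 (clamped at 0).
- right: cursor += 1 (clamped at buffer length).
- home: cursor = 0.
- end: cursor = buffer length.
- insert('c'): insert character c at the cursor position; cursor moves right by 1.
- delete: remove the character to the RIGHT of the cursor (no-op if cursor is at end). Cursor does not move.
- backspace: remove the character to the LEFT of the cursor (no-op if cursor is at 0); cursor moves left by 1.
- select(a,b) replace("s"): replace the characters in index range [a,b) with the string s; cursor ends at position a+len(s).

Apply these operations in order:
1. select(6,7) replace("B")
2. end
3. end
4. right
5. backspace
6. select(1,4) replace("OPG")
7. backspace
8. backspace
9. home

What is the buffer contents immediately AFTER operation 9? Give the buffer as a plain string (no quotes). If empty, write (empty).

After op 1 (select(6,7) replace("B")): buf='HNIERYB' cursor=7
After op 2 (end): buf='HNIERYB' cursor=7
After op 3 (end): buf='HNIERYB' cursor=7
After op 4 (right): buf='HNIERYB' cursor=7
After op 5 (backspace): buf='HNIERY' cursor=6
After op 6 (select(1,4) replace("OPG")): buf='HOPGRY' cursor=4
After op 7 (backspace): buf='HOPRY' cursor=3
After op 8 (backspace): buf='HORY' cursor=2
After op 9 (home): buf='HORY' cursor=0

Answer: HORY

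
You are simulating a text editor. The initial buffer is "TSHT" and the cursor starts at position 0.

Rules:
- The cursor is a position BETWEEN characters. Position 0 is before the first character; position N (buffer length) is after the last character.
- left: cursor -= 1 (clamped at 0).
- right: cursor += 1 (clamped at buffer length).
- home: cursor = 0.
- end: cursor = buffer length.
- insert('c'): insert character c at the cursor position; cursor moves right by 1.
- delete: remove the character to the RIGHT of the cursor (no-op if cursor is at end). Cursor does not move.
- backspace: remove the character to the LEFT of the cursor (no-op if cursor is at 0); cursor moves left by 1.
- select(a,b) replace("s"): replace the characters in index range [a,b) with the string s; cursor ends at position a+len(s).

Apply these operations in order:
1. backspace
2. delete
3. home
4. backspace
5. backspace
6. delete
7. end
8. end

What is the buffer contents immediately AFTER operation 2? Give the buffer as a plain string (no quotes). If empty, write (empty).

After op 1 (backspace): buf='TSHT' cursor=0
After op 2 (delete): buf='SHT' cursor=0

Answer: SHT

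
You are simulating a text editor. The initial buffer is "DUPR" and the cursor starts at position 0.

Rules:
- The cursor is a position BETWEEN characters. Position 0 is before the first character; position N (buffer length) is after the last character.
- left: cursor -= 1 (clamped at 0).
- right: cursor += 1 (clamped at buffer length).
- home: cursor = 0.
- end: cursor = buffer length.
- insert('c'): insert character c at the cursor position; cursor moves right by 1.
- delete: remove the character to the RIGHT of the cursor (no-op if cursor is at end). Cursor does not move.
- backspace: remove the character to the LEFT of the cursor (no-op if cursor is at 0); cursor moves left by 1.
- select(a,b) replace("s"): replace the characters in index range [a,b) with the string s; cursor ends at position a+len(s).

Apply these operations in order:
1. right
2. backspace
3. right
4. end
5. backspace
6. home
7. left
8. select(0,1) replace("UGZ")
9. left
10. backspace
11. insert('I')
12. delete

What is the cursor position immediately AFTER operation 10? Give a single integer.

After op 1 (right): buf='DUPR' cursor=1
After op 2 (backspace): buf='UPR' cursor=0
After op 3 (right): buf='UPR' cursor=1
After op 4 (end): buf='UPR' cursor=3
After op 5 (backspace): buf='UP' cursor=2
After op 6 (home): buf='UP' cursor=0
After op 7 (left): buf='UP' cursor=0
After op 8 (select(0,1) replace("UGZ")): buf='UGZP' cursor=3
After op 9 (left): buf='UGZP' cursor=2
After op 10 (backspace): buf='UZP' cursor=1

Answer: 1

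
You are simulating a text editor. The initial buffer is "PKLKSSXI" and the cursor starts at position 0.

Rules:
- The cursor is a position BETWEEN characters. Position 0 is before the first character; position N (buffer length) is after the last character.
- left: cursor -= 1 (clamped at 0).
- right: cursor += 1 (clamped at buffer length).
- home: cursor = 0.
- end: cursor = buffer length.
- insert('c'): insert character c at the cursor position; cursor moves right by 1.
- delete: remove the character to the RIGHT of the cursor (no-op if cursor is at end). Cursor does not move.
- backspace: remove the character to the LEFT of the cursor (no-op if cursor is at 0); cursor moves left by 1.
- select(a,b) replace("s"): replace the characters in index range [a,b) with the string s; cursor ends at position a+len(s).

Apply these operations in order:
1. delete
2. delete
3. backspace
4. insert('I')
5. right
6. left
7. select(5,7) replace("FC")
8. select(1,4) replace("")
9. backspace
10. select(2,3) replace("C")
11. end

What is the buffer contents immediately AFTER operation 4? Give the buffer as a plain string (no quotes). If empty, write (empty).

After op 1 (delete): buf='KLKSSXI' cursor=0
After op 2 (delete): buf='LKSSXI' cursor=0
After op 3 (backspace): buf='LKSSXI' cursor=0
After op 4 (insert('I')): buf='ILKSSXI' cursor=1

Answer: ILKSSXI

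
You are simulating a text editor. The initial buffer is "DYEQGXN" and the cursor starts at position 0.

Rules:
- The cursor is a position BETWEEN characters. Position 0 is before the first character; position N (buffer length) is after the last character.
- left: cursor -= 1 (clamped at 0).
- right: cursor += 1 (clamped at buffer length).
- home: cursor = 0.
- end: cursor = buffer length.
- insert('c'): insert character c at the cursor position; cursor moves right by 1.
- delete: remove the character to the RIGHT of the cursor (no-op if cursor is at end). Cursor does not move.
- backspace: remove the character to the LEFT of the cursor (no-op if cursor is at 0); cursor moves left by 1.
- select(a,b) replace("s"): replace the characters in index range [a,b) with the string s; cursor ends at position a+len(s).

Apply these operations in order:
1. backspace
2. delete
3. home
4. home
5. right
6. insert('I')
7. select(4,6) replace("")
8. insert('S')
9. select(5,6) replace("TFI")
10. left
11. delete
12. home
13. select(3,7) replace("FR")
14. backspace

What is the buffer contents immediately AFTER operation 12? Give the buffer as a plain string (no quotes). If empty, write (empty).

After op 1 (backspace): buf='DYEQGXN' cursor=0
After op 2 (delete): buf='YEQGXN' cursor=0
After op 3 (home): buf='YEQGXN' cursor=0
After op 4 (home): buf='YEQGXN' cursor=0
After op 5 (right): buf='YEQGXN' cursor=1
After op 6 (insert('I')): buf='YIEQGXN' cursor=2
After op 7 (select(4,6) replace("")): buf='YIEQN' cursor=4
After op 8 (insert('S')): buf='YIEQSN' cursor=5
After op 9 (select(5,6) replace("TFI")): buf='YIEQSTFI' cursor=8
After op 10 (left): buf='YIEQSTFI' cursor=7
After op 11 (delete): buf='YIEQSTF' cursor=7
After op 12 (home): buf='YIEQSTF' cursor=0

Answer: YIEQSTF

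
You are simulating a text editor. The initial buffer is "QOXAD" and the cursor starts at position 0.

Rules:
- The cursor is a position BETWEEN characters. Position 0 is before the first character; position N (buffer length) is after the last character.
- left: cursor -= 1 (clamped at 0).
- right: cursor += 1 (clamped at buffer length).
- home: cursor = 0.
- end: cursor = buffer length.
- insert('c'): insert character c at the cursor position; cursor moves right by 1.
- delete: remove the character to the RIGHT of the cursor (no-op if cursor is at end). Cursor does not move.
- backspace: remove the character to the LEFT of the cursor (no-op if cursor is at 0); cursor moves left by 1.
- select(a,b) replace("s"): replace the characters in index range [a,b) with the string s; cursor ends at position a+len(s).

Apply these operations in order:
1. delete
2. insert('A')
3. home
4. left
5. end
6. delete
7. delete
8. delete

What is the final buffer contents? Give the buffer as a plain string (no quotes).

Answer: AOXAD

Derivation:
After op 1 (delete): buf='OXAD' cursor=0
After op 2 (insert('A')): buf='AOXAD' cursor=1
After op 3 (home): buf='AOXAD' cursor=0
After op 4 (left): buf='AOXAD' cursor=0
After op 5 (end): buf='AOXAD' cursor=5
After op 6 (delete): buf='AOXAD' cursor=5
After op 7 (delete): buf='AOXAD' cursor=5
After op 8 (delete): buf='AOXAD' cursor=5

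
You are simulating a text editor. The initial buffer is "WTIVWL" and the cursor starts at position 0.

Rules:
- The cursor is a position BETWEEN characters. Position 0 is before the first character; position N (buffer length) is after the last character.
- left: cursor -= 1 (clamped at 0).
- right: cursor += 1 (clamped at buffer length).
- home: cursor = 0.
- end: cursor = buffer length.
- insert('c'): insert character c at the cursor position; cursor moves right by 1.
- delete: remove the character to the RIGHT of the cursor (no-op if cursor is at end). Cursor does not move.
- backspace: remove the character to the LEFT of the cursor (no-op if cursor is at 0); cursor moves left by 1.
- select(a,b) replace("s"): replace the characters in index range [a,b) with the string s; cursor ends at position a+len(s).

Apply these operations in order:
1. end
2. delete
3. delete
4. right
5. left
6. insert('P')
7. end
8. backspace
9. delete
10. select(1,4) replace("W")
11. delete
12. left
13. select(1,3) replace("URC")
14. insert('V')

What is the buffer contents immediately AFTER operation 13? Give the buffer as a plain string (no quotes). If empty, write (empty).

Answer: WURC

Derivation:
After op 1 (end): buf='WTIVWL' cursor=6
After op 2 (delete): buf='WTIVWL' cursor=6
After op 3 (delete): buf='WTIVWL' cursor=6
After op 4 (right): buf='WTIVWL' cursor=6
After op 5 (left): buf='WTIVWL' cursor=5
After op 6 (insert('P')): buf='WTIVWPL' cursor=6
After op 7 (end): buf='WTIVWPL' cursor=7
After op 8 (backspace): buf='WTIVWP' cursor=6
After op 9 (delete): buf='WTIVWP' cursor=6
After op 10 (select(1,4) replace("W")): buf='WWWP' cursor=2
After op 11 (delete): buf='WWP' cursor=2
After op 12 (left): buf='WWP' cursor=1
After op 13 (select(1,3) replace("URC")): buf='WURC' cursor=4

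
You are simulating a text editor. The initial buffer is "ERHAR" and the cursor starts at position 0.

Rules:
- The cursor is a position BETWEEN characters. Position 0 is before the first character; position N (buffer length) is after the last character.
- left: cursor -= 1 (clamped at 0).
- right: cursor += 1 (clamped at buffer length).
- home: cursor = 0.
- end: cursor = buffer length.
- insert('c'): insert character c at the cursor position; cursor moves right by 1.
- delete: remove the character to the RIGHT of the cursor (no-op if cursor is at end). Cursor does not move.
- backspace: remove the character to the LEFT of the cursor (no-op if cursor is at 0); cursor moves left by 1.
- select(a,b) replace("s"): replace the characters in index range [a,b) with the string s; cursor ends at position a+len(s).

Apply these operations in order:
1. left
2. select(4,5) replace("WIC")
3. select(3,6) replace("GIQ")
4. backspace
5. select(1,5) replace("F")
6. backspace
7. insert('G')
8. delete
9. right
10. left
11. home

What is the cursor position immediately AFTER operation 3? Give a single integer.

Answer: 6

Derivation:
After op 1 (left): buf='ERHAR' cursor=0
After op 2 (select(4,5) replace("WIC")): buf='ERHAWIC' cursor=7
After op 3 (select(3,6) replace("GIQ")): buf='ERHGIQC' cursor=6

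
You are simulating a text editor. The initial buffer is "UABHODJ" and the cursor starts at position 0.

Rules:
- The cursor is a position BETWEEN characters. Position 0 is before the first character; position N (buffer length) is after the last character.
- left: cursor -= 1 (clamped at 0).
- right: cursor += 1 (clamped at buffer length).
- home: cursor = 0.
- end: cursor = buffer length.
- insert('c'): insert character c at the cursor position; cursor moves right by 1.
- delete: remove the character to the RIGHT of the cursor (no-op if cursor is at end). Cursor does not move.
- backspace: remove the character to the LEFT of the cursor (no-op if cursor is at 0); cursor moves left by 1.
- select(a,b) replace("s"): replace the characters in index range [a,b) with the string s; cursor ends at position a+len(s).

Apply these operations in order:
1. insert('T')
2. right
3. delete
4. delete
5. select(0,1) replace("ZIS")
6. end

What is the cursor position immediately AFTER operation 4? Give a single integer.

Answer: 2

Derivation:
After op 1 (insert('T')): buf='TUABHODJ' cursor=1
After op 2 (right): buf='TUABHODJ' cursor=2
After op 3 (delete): buf='TUBHODJ' cursor=2
After op 4 (delete): buf='TUHODJ' cursor=2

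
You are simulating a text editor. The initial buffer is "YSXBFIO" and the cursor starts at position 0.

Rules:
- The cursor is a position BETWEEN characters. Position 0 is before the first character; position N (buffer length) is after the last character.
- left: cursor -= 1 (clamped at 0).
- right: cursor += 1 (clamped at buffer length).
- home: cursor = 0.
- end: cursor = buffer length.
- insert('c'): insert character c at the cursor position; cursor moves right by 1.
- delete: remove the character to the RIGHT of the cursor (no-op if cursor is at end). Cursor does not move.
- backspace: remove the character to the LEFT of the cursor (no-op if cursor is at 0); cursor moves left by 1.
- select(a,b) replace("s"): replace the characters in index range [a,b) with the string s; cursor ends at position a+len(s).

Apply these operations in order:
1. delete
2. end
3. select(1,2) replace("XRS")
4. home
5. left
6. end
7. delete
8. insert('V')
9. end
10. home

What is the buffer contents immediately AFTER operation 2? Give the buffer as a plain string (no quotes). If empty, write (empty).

After op 1 (delete): buf='SXBFIO' cursor=0
After op 2 (end): buf='SXBFIO' cursor=6

Answer: SXBFIO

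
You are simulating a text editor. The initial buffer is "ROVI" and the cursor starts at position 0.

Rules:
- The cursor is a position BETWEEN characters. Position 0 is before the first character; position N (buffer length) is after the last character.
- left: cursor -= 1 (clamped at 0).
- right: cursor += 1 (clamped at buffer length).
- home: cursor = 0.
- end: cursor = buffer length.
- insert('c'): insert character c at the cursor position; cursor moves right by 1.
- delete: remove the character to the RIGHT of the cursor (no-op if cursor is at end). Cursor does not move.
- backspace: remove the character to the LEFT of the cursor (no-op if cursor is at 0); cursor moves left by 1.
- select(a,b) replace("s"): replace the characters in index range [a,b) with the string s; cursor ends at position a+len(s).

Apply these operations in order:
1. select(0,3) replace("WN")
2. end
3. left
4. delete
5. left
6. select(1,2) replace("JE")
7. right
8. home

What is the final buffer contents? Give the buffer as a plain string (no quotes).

Answer: WJE

Derivation:
After op 1 (select(0,3) replace("WN")): buf='WNI' cursor=2
After op 2 (end): buf='WNI' cursor=3
After op 3 (left): buf='WNI' cursor=2
After op 4 (delete): buf='WN' cursor=2
After op 5 (left): buf='WN' cursor=1
After op 6 (select(1,2) replace("JE")): buf='WJE' cursor=3
After op 7 (right): buf='WJE' cursor=3
After op 8 (home): buf='WJE' cursor=0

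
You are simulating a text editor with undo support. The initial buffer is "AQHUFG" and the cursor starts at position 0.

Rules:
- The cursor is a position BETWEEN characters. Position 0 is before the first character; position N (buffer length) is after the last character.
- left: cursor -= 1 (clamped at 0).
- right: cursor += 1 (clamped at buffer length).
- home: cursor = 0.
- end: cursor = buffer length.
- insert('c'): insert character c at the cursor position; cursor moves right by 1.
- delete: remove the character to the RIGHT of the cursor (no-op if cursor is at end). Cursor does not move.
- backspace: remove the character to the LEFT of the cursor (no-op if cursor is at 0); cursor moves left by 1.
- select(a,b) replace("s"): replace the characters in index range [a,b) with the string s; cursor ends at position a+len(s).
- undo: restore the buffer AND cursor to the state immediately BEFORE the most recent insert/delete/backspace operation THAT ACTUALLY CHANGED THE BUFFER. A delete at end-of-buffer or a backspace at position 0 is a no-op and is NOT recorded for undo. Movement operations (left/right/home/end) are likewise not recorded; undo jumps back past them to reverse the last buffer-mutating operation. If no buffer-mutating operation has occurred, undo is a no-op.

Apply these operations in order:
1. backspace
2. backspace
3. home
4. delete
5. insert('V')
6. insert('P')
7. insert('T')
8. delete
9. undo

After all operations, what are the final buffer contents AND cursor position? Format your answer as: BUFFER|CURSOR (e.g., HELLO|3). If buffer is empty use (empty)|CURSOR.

After op 1 (backspace): buf='AQHUFG' cursor=0
After op 2 (backspace): buf='AQHUFG' cursor=0
After op 3 (home): buf='AQHUFG' cursor=0
After op 4 (delete): buf='QHUFG' cursor=0
After op 5 (insert('V')): buf='VQHUFG' cursor=1
After op 6 (insert('P')): buf='VPQHUFG' cursor=2
After op 7 (insert('T')): buf='VPTQHUFG' cursor=3
After op 8 (delete): buf='VPTHUFG' cursor=3
After op 9 (undo): buf='VPTQHUFG' cursor=3

Answer: VPTQHUFG|3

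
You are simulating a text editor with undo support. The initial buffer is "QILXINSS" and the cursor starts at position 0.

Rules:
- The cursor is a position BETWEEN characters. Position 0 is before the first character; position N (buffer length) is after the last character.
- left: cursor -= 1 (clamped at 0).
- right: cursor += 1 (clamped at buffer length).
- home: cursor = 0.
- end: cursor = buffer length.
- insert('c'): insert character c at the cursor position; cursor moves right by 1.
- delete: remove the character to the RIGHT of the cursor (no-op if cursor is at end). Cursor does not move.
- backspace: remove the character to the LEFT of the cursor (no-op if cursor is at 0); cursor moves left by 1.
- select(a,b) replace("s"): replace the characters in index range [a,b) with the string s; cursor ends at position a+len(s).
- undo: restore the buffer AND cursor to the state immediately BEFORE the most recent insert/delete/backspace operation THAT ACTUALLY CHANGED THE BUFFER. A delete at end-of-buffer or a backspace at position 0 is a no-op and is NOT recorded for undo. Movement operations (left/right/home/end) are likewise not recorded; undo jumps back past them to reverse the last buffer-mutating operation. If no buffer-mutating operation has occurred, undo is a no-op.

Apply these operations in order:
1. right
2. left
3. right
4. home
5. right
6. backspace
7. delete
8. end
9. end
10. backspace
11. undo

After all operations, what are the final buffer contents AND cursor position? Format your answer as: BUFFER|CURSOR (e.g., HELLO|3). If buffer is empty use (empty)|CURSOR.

Answer: LXINSS|6

Derivation:
After op 1 (right): buf='QILXINSS' cursor=1
After op 2 (left): buf='QILXINSS' cursor=0
After op 3 (right): buf='QILXINSS' cursor=1
After op 4 (home): buf='QILXINSS' cursor=0
After op 5 (right): buf='QILXINSS' cursor=1
After op 6 (backspace): buf='ILXINSS' cursor=0
After op 7 (delete): buf='LXINSS' cursor=0
After op 8 (end): buf='LXINSS' cursor=6
After op 9 (end): buf='LXINSS' cursor=6
After op 10 (backspace): buf='LXINS' cursor=5
After op 11 (undo): buf='LXINSS' cursor=6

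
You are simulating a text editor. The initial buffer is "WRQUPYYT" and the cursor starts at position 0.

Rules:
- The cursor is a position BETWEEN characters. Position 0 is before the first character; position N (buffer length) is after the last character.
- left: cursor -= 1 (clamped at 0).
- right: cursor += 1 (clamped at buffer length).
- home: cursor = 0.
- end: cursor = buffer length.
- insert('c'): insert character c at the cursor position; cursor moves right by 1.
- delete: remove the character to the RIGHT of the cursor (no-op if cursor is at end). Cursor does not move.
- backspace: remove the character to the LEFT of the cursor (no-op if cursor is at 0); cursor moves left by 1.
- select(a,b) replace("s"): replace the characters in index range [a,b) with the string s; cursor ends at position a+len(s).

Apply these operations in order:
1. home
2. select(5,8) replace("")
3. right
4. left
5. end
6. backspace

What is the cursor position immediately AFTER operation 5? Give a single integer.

Answer: 5

Derivation:
After op 1 (home): buf='WRQUPYYT' cursor=0
After op 2 (select(5,8) replace("")): buf='WRQUP' cursor=5
After op 3 (right): buf='WRQUP' cursor=5
After op 4 (left): buf='WRQUP' cursor=4
After op 5 (end): buf='WRQUP' cursor=5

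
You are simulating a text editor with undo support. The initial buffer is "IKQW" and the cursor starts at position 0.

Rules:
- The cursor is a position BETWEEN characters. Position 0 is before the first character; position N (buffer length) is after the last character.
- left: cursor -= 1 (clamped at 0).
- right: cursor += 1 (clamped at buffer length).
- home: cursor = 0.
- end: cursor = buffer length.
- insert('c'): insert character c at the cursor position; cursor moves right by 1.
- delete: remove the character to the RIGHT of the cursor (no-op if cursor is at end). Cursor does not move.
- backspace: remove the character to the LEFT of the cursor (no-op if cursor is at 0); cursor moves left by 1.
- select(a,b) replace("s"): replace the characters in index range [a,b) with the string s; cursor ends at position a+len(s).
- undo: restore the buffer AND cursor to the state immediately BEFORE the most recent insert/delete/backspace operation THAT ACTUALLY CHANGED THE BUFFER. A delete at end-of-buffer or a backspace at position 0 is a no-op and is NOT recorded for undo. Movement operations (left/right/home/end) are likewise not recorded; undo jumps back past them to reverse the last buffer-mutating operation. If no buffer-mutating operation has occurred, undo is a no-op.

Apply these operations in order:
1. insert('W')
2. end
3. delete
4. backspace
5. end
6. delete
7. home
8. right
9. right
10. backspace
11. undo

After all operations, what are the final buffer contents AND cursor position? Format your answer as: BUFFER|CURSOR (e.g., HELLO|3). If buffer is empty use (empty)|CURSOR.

Answer: WIKQ|2

Derivation:
After op 1 (insert('W')): buf='WIKQW' cursor=1
After op 2 (end): buf='WIKQW' cursor=5
After op 3 (delete): buf='WIKQW' cursor=5
After op 4 (backspace): buf='WIKQ' cursor=4
After op 5 (end): buf='WIKQ' cursor=4
After op 6 (delete): buf='WIKQ' cursor=4
After op 7 (home): buf='WIKQ' cursor=0
After op 8 (right): buf='WIKQ' cursor=1
After op 9 (right): buf='WIKQ' cursor=2
After op 10 (backspace): buf='WKQ' cursor=1
After op 11 (undo): buf='WIKQ' cursor=2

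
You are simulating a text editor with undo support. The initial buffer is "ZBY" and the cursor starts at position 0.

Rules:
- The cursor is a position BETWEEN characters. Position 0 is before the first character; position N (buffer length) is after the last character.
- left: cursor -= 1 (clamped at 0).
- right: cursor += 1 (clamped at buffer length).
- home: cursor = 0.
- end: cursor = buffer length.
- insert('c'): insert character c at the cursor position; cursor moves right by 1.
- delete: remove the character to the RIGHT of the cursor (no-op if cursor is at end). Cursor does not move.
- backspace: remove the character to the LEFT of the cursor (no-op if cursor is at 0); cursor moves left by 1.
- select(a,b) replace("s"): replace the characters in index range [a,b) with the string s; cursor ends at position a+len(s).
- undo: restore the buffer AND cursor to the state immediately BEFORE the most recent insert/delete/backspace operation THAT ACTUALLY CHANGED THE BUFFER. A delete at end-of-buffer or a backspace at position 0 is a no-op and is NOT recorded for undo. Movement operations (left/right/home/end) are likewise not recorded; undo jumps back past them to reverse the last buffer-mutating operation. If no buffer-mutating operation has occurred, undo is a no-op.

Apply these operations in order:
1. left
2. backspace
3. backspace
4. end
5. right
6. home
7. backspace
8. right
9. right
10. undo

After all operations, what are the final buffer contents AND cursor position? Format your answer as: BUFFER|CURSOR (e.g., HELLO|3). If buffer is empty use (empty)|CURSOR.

After op 1 (left): buf='ZBY' cursor=0
After op 2 (backspace): buf='ZBY' cursor=0
After op 3 (backspace): buf='ZBY' cursor=0
After op 4 (end): buf='ZBY' cursor=3
After op 5 (right): buf='ZBY' cursor=3
After op 6 (home): buf='ZBY' cursor=0
After op 7 (backspace): buf='ZBY' cursor=0
After op 8 (right): buf='ZBY' cursor=1
After op 9 (right): buf='ZBY' cursor=2
After op 10 (undo): buf='ZBY' cursor=2

Answer: ZBY|2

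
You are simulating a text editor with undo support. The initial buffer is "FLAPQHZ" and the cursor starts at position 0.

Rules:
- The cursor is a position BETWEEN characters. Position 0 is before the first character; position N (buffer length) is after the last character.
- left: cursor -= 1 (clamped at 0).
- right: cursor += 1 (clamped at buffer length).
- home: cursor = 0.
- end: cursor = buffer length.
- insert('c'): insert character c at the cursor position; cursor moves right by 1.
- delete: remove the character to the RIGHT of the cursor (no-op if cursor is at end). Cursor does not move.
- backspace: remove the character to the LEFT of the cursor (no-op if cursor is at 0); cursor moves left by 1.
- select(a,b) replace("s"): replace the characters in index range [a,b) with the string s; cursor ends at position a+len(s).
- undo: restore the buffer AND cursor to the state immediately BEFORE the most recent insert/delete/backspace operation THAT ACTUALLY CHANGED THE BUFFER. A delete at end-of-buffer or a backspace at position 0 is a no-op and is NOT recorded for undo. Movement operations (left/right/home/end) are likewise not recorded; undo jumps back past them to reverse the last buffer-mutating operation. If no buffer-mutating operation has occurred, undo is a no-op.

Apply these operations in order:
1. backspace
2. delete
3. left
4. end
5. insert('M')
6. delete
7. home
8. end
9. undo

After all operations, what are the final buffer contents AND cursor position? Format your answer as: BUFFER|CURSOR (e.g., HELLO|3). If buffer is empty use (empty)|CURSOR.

After op 1 (backspace): buf='FLAPQHZ' cursor=0
After op 2 (delete): buf='LAPQHZ' cursor=0
After op 3 (left): buf='LAPQHZ' cursor=0
After op 4 (end): buf='LAPQHZ' cursor=6
After op 5 (insert('M')): buf='LAPQHZM' cursor=7
After op 6 (delete): buf='LAPQHZM' cursor=7
After op 7 (home): buf='LAPQHZM' cursor=0
After op 8 (end): buf='LAPQHZM' cursor=7
After op 9 (undo): buf='LAPQHZ' cursor=6

Answer: LAPQHZ|6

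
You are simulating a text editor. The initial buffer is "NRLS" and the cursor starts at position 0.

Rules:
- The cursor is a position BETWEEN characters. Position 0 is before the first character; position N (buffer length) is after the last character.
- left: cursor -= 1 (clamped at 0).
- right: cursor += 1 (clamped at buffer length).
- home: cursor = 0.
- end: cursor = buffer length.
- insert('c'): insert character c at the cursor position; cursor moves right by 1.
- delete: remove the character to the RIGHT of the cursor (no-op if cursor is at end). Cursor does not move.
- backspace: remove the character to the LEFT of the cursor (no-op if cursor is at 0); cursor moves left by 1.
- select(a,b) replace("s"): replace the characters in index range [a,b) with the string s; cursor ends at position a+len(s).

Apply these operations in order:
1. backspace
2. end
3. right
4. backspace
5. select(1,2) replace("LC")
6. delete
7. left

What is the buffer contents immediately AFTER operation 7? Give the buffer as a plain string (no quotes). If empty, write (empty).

After op 1 (backspace): buf='NRLS' cursor=0
After op 2 (end): buf='NRLS' cursor=4
After op 3 (right): buf='NRLS' cursor=4
After op 4 (backspace): buf='NRL' cursor=3
After op 5 (select(1,2) replace("LC")): buf='NLCL' cursor=3
After op 6 (delete): buf='NLC' cursor=3
After op 7 (left): buf='NLC' cursor=2

Answer: NLC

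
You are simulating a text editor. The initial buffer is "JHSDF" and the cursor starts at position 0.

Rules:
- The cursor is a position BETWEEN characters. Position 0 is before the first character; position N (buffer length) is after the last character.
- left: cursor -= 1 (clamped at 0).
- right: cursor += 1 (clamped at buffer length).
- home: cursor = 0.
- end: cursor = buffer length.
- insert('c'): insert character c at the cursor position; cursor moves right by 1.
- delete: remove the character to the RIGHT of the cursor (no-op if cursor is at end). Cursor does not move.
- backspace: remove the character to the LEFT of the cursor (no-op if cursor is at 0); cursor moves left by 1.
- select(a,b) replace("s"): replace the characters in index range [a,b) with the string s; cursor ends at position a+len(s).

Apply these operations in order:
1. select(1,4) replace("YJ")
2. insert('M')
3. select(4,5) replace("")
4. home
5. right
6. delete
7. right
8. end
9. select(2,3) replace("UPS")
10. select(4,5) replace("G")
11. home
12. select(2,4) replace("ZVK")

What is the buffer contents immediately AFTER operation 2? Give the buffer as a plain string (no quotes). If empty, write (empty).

Answer: JYJMF

Derivation:
After op 1 (select(1,4) replace("YJ")): buf='JYJF' cursor=3
After op 2 (insert('M')): buf='JYJMF' cursor=4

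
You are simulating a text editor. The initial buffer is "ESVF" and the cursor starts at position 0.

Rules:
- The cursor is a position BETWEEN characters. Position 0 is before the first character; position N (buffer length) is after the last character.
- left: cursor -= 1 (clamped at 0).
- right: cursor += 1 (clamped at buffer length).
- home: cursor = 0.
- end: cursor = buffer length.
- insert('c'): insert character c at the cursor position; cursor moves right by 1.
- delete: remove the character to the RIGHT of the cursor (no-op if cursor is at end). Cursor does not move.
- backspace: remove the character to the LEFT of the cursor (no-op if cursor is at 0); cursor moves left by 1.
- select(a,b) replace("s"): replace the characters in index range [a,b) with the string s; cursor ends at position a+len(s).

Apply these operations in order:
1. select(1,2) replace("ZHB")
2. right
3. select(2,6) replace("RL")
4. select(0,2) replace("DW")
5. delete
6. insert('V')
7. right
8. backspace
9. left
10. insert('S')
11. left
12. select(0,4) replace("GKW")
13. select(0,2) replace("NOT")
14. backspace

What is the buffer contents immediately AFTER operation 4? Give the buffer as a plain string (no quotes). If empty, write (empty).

Answer: DWRL

Derivation:
After op 1 (select(1,2) replace("ZHB")): buf='EZHBVF' cursor=4
After op 2 (right): buf='EZHBVF' cursor=5
After op 3 (select(2,6) replace("RL")): buf='EZRL' cursor=4
After op 4 (select(0,2) replace("DW")): buf='DWRL' cursor=2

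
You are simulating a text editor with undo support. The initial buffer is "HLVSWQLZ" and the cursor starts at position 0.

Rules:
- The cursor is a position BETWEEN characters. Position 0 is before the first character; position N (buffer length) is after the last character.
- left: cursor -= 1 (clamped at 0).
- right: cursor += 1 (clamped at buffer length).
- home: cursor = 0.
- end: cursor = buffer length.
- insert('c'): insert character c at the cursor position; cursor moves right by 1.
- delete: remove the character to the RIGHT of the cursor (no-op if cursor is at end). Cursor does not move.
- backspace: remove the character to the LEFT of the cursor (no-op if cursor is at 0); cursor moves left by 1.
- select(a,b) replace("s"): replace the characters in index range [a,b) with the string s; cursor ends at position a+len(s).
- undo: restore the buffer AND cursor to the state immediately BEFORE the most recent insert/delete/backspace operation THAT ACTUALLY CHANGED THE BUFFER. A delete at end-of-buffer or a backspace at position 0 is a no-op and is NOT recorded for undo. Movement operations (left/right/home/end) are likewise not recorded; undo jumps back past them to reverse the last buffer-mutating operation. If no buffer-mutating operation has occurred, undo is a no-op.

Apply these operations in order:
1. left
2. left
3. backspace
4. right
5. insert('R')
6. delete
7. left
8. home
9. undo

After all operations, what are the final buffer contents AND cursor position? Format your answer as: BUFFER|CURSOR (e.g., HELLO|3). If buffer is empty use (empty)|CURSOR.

After op 1 (left): buf='HLVSWQLZ' cursor=0
After op 2 (left): buf='HLVSWQLZ' cursor=0
After op 3 (backspace): buf='HLVSWQLZ' cursor=0
After op 4 (right): buf='HLVSWQLZ' cursor=1
After op 5 (insert('R')): buf='HRLVSWQLZ' cursor=2
After op 6 (delete): buf='HRVSWQLZ' cursor=2
After op 7 (left): buf='HRVSWQLZ' cursor=1
After op 8 (home): buf='HRVSWQLZ' cursor=0
After op 9 (undo): buf='HRLVSWQLZ' cursor=2

Answer: HRLVSWQLZ|2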